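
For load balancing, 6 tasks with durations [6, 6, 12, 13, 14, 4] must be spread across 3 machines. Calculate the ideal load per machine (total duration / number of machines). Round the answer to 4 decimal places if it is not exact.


Total processing time = 6 + 6 + 12 + 13 + 14 + 4 = 55
Number of machines = 3
Ideal balanced load = 55 / 3 = 18.3333

18.3333


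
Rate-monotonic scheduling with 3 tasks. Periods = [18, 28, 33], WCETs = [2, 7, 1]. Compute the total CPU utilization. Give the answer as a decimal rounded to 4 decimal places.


Compute individual utilizations (exact fractions):
  Task 1: C/T = 2/18 = 1/9 (approx. 0.1111)
  Task 2: C/T = 7/28 = 1/4 (approx. 0.25)
  Task 3: C/T = 1/33 (approx. 0.0303)
Total utilization U = 1/9 + 1/4 + 1/33 = 155/396
Rounded to 4 decimal places: U = 0.3914
RM (Liu & Layland) bound for 3 tasks = 0.779763; compare with U = 155/396 (approx. 0.391414)
U <= bound, so schedulable by RM sufficient condition.

0.3914


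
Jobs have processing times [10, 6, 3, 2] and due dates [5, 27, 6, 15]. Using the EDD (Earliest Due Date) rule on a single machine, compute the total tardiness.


Sort by due date (EDD order): [(10, 5), (3, 6), (2, 15), (6, 27)]
Compute completion times and tardiness:
  Job 1: p=10, d=5, C=10, tardiness=max(0,10-5)=5
  Job 2: p=3, d=6, C=13, tardiness=max(0,13-6)=7
  Job 3: p=2, d=15, C=15, tardiness=max(0,15-15)=0
  Job 4: p=6, d=27, C=21, tardiness=max(0,21-27)=0
Total tardiness = 12

12


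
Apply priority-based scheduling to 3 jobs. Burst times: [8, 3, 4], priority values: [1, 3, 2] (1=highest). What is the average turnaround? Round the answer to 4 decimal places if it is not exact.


Sort by priority (ascending = highest first):
Order: [(1, 8), (2, 4), (3, 3)]
Completion times:
  Priority 1, burst=8, C=8
  Priority 2, burst=4, C=12
  Priority 3, burst=3, C=15
Average turnaround = 35/3 = 11.6667

11.6667


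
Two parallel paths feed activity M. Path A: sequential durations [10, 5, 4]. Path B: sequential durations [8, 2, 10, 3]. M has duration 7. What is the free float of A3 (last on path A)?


ES(A3) = sum of predecessors on chain A = 15
EF(A3) = ES + duration = 15 + 4 = 19
Successor of A3 is M. ES(M) = max(sum(A), sum(B)) = max(19, 23) = 23
Free float = ES(successor) - EF(current) = 23 - 19 = 4

4


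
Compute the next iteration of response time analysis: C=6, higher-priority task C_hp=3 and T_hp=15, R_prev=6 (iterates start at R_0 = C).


R_next = C + ceil(R_prev / T_hp) * C_hp
ceil(6 / 15) = ceil(0.4) = 1
Interference = 1 * 3 = 3
R_next = 6 + 3 = 9

9


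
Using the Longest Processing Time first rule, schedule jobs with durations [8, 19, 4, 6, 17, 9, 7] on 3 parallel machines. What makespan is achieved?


Sort jobs in decreasing order (LPT): [19, 17, 9, 8, 7, 6, 4]
Assign each job to the least loaded machine:
  Machine 1: jobs [19, 4], load = 23
  Machine 2: jobs [17, 7], load = 24
  Machine 3: jobs [9, 8, 6], load = 23
Makespan = max load = 24

24


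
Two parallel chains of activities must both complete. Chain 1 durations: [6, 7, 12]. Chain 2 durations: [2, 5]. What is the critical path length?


Path A total = 6 + 7 + 12 = 25
Path B total = 2 + 5 = 7
Critical path = longest path = max(25, 7) = 25

25


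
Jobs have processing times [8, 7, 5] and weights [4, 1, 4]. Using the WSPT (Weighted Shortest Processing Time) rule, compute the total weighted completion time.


Compute p/w ratios and sort ascending (WSPT): [(5, 4), (8, 4), (7, 1)]
Compute weighted completion times:
  Job (p=5,w=4): C=5, w*C=4*5=20
  Job (p=8,w=4): C=13, w*C=4*13=52
  Job (p=7,w=1): C=20, w*C=1*20=20
Total weighted completion time = 92

92


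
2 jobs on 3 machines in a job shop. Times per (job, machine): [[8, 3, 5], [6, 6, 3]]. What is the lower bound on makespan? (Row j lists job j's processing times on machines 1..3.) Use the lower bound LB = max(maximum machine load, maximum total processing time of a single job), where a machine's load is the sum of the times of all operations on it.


Machine loads:
  Machine 1: 8 + 6 = 14
  Machine 2: 3 + 6 = 9
  Machine 3: 5 + 3 = 8
Max machine load = 14
Job totals:
  Job 1: 16
  Job 2: 15
Max job total = 16
Lower bound = max(14, 16) = 16

16


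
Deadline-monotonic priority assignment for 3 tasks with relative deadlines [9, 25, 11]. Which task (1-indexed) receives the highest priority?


Sort tasks by relative deadline (ascending):
  Task 1: deadline = 9
  Task 3: deadline = 11
  Task 2: deadline = 25
Priority order (highest first): [1, 3, 2]
Highest priority task = 1

1


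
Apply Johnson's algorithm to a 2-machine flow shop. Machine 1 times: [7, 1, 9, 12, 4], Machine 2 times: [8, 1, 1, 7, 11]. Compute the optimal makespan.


Apply Johnson's rule:
  Group 1 (a <= b): [(2, 1, 1), (5, 4, 11), (1, 7, 8)]
  Group 2 (a > b): [(4, 12, 7), (3, 9, 1)]
Optimal job order: [2, 5, 1, 4, 3]
Schedule:
  Job 2: M1 done at 1, M2 done at 2
  Job 5: M1 done at 5, M2 done at 16
  Job 1: M1 done at 12, M2 done at 24
  Job 4: M1 done at 24, M2 done at 31
  Job 3: M1 done at 33, M2 done at 34
Makespan = 34

34


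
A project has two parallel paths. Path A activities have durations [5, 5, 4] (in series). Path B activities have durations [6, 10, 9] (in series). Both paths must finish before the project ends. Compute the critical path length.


Path A total = 5 + 5 + 4 = 14
Path B total = 6 + 10 + 9 = 25
Critical path = longest path = max(14, 25) = 25

25


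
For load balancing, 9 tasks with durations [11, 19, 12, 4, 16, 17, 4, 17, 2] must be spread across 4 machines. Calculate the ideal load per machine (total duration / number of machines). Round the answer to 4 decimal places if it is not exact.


Total processing time = 11 + 19 + 12 + 4 + 16 + 17 + 4 + 17 + 2 = 102
Number of machines = 4
Ideal balanced load = 102 / 4 = 25.5

25.5


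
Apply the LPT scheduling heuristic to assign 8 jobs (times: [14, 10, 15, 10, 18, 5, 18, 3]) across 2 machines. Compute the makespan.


Sort jobs in decreasing order (LPT): [18, 18, 15, 14, 10, 10, 5, 3]
Assign each job to the least loaded machine:
  Machine 1: jobs [18, 15, 10, 3], load = 46
  Machine 2: jobs [18, 14, 10, 5], load = 47
Makespan = max load = 47

47


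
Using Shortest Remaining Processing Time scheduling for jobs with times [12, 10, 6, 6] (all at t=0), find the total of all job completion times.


Since all jobs arrive at t=0, SRPT equals SPT ordering.
SPT order: [6, 6, 10, 12]
Completion times:
  Job 1: p=6, C=6
  Job 2: p=6, C=12
  Job 3: p=10, C=22
  Job 4: p=12, C=34
Total completion time = 6 + 12 + 22 + 34 = 74

74


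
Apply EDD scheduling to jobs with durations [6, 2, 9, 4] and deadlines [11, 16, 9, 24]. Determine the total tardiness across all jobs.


Sort by due date (EDD order): [(9, 9), (6, 11), (2, 16), (4, 24)]
Compute completion times and tardiness:
  Job 1: p=9, d=9, C=9, tardiness=max(0,9-9)=0
  Job 2: p=6, d=11, C=15, tardiness=max(0,15-11)=4
  Job 3: p=2, d=16, C=17, tardiness=max(0,17-16)=1
  Job 4: p=4, d=24, C=21, tardiness=max(0,21-24)=0
Total tardiness = 5

5


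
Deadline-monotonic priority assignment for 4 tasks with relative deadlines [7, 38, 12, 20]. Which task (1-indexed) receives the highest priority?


Sort tasks by relative deadline (ascending):
  Task 1: deadline = 7
  Task 3: deadline = 12
  Task 4: deadline = 20
  Task 2: deadline = 38
Priority order (highest first): [1, 3, 4, 2]
Highest priority task = 1

1


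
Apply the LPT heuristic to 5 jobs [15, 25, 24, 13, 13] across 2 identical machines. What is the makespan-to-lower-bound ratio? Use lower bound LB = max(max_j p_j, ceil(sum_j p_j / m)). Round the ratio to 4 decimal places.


LPT order: [25, 24, 15, 13, 13]
Machine loads after assignment: [51, 39]
LPT makespan = 51
Lower bound = max(max_job, ceil(total/2)) = max(25, 45) = 45
Ratio = 51 / 45 = 1.1333

1.1333


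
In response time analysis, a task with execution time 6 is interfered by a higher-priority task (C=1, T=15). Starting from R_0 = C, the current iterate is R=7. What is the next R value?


R_next = C + ceil(R_prev / T_hp) * C_hp
ceil(7 / 15) = ceil(0.4667) = 1
Interference = 1 * 1 = 1
R_next = 6 + 1 = 7
R_next = R_prev, so the iteration has converged (response time = 7).

7


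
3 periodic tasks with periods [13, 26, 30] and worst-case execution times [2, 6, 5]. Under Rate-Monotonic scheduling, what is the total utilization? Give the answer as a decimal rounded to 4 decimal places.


Compute individual utilizations (exact fractions):
  Task 1: C/T = 2/13 (approx. 0.1538)
  Task 2: C/T = 6/26 = 3/13 (approx. 0.2308)
  Task 3: C/T = 5/30 = 1/6 (approx. 0.1667)
Total utilization U = 2/13 + 3/13 + 1/6 = 43/78
Rounded to 4 decimal places: U = 0.5513
RM (Liu & Layland) bound for 3 tasks = 0.779763; compare with U = 43/78 (approx. 0.551282)
U <= bound, so schedulable by RM sufficient condition.

0.5513


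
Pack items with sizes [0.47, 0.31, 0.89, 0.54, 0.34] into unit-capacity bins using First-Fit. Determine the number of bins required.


Place items sequentially using First-Fit:
  Item 0.47 -> new Bin 1
  Item 0.31 -> Bin 1 (now 0.78)
  Item 0.89 -> new Bin 2
  Item 0.54 -> new Bin 3
  Item 0.34 -> Bin 3 (now 0.88)
Total bins used = 3

3


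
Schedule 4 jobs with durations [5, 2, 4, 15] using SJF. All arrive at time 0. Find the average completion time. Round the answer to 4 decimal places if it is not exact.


SJF order (ascending): [2, 4, 5, 15]
Completion times:
  Job 1: burst=2, C=2
  Job 2: burst=4, C=6
  Job 3: burst=5, C=11
  Job 4: burst=15, C=26
Average completion = 45/4 = 11.25

11.25


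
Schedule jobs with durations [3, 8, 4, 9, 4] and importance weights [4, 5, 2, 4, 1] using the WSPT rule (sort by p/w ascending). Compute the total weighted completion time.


Compute p/w ratios and sort ascending (WSPT): [(3, 4), (8, 5), (4, 2), (9, 4), (4, 1)]
Compute weighted completion times:
  Job (p=3,w=4): C=3, w*C=4*3=12
  Job (p=8,w=5): C=11, w*C=5*11=55
  Job (p=4,w=2): C=15, w*C=2*15=30
  Job (p=9,w=4): C=24, w*C=4*24=96
  Job (p=4,w=1): C=28, w*C=1*28=28
Total weighted completion time = 221

221


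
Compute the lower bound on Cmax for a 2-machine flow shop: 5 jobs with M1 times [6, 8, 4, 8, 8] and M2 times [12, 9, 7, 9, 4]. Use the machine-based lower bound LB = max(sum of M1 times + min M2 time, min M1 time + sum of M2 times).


LB1 = sum(M1 times) + min(M2 times) = 34 + 4 = 38
LB2 = min(M1 times) + sum(M2 times) = 4 + 41 = 45
Lower bound = max(LB1, LB2) = max(38, 45) = 45

45


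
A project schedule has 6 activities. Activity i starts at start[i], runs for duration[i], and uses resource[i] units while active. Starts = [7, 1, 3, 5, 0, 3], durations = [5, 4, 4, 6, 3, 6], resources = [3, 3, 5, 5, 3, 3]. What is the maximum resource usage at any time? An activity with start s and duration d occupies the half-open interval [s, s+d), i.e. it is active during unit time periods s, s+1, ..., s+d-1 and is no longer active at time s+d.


Each activity i is active on [start_i, start_i + duration_i).
Compute total resource usage per time slot:
  t=0: active resources = [3], total = 3
  t=1: active resources = [3, 3], total = 6
  t=2: active resources = [3, 3], total = 6
  t=3: active resources = [3, 5, 3], total = 11
  t=4: active resources = [3, 5, 3], total = 11
  t=5: active resources = [5, 5, 3], total = 13
  t=6: active resources = [5, 5, 3], total = 13
  t=7: active resources = [3, 5, 3], total = 11
  t=8: active resources = [3, 5, 3], total = 11
  t=9: active resources = [3, 5], total = 8
  t=10: active resources = [3, 5], total = 8
  t=11: active resources = [3], total = 3
Peak resource demand = 13

13


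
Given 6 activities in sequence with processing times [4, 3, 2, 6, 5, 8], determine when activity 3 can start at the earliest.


Activity 3 starts after activities 1 through 2 complete.
Predecessor durations: [4, 3]
ES = 4 + 3 = 7

7


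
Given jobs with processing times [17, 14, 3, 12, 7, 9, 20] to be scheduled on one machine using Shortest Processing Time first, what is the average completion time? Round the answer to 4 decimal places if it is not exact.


Sort jobs by processing time (SPT order): [3, 7, 9, 12, 14, 17, 20]
Compute completion times sequentially:
  Job 1: processing = 3, completes at 3
  Job 2: processing = 7, completes at 10
  Job 3: processing = 9, completes at 19
  Job 4: processing = 12, completes at 31
  Job 5: processing = 14, completes at 45
  Job 6: processing = 17, completes at 62
  Job 7: processing = 20, completes at 82
Sum of completion times = 252
Average completion time = 252/7 = 36.0

36.0


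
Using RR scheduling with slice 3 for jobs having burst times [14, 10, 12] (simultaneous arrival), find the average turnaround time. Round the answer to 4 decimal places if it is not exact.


Time quantum = 3
Execution trace:
  J1 runs 3 units, time = 3
  J2 runs 3 units, time = 6
  J3 runs 3 units, time = 9
  J1 runs 3 units, time = 12
  J2 runs 3 units, time = 15
  J3 runs 3 units, time = 18
  J1 runs 3 units, time = 21
  J2 runs 3 units, time = 24
  J3 runs 3 units, time = 27
  J1 runs 3 units, time = 30
  J2 runs 1 units, time = 31
  J3 runs 3 units, time = 34
  J1 runs 2 units, time = 36
Finish times: [36, 31, 34]
Average turnaround = 101/3 = 33.6667

33.6667


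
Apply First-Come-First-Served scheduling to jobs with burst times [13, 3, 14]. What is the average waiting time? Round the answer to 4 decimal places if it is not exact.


FCFS order (as given): [13, 3, 14]
Waiting times:
  Job 1: wait = 0
  Job 2: wait = 13
  Job 3: wait = 16
Sum of waiting times = 29
Average waiting time = 29/3 = 9.6667

9.6667


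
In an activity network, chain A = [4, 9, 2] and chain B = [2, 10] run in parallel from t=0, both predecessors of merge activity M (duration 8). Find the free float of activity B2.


ES(B2) = sum of predecessors on chain B = 2
EF(B2) = ES + duration = 2 + 10 = 12
Successor of B2 is M. ES(M) = max(sum(A), sum(B)) = max(15, 12) = 15
Free float = ES(successor) - EF(current) = 15 - 12 = 3

3


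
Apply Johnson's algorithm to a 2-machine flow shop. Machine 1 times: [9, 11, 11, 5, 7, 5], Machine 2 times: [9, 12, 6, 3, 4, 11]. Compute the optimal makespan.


Apply Johnson's rule:
  Group 1 (a <= b): [(6, 5, 11), (1, 9, 9), (2, 11, 12)]
  Group 2 (a > b): [(3, 11, 6), (5, 7, 4), (4, 5, 3)]
Optimal job order: [6, 1, 2, 3, 5, 4]
Schedule:
  Job 6: M1 done at 5, M2 done at 16
  Job 1: M1 done at 14, M2 done at 25
  Job 2: M1 done at 25, M2 done at 37
  Job 3: M1 done at 36, M2 done at 43
  Job 5: M1 done at 43, M2 done at 47
  Job 4: M1 done at 48, M2 done at 51
Makespan = 51

51


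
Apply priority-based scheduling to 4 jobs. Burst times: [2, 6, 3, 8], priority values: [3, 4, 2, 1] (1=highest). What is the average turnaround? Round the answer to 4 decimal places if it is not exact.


Sort by priority (ascending = highest first):
Order: [(1, 8), (2, 3), (3, 2), (4, 6)]
Completion times:
  Priority 1, burst=8, C=8
  Priority 2, burst=3, C=11
  Priority 3, burst=2, C=13
  Priority 4, burst=6, C=19
Average turnaround = 51/4 = 12.75

12.75


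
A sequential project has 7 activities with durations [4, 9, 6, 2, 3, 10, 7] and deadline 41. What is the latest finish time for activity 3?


LF(activity 3) = deadline - sum of successor durations
Successors: activities 4 through 7 with durations [2, 3, 10, 7]
Sum of successor durations = 22
LF = 41 - 22 = 19

19


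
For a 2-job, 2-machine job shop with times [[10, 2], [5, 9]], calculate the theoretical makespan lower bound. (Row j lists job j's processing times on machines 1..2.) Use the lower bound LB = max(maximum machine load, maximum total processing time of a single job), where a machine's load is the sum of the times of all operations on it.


Machine loads:
  Machine 1: 10 + 5 = 15
  Machine 2: 2 + 9 = 11
Max machine load = 15
Job totals:
  Job 1: 12
  Job 2: 14
Max job total = 14
Lower bound = max(15, 14) = 15

15


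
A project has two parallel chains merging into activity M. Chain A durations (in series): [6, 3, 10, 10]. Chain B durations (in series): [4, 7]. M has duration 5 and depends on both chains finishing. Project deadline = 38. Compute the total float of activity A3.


Forward pass: ES(A3) = sum of predecessors on chain A = 9
EF = ES + duration = 9 + 10 = 19
Backward pass: LF(M) = deadline = 38; LS(M) = 38 - 5 = 33
LF(A3) = LS(M) - sum(successors on chain A) = 33 - 10 = 23
LS = LF - duration = 23 - 10 = 13
Total float = LS - ES = 13 - 9 = 4

4


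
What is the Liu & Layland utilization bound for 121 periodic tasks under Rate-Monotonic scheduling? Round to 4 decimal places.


Compute 2^(1/121) = 1.0057449283
Subtract 1: 1.0057449283 - 1 = 0.0057449283
Multiply by n: 121 * 0.0057449283 = 0.6951363243
Round to 4 dp: 0.6951

0.6951


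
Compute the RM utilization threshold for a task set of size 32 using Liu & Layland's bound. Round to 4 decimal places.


Compute 2^(1/32) = 1.0218971487
Subtract 1: 1.0218971487 - 1 = 0.0218971487
Multiply by n: 32 * 0.0218971487 = 0.7007087584
Round to 4 dp: 0.7007

0.7007


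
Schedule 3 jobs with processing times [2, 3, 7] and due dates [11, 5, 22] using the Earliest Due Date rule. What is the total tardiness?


Sort by due date (EDD order): [(3, 5), (2, 11), (7, 22)]
Compute completion times and tardiness:
  Job 1: p=3, d=5, C=3, tardiness=max(0,3-5)=0
  Job 2: p=2, d=11, C=5, tardiness=max(0,5-11)=0
  Job 3: p=7, d=22, C=12, tardiness=max(0,12-22)=0
Total tardiness = 0

0


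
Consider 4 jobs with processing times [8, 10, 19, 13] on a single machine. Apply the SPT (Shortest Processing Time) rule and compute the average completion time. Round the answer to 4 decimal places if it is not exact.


Sort jobs by processing time (SPT order): [8, 10, 13, 19]
Compute completion times sequentially:
  Job 1: processing = 8, completes at 8
  Job 2: processing = 10, completes at 18
  Job 3: processing = 13, completes at 31
  Job 4: processing = 19, completes at 50
Sum of completion times = 107
Average completion time = 107/4 = 26.75

26.75


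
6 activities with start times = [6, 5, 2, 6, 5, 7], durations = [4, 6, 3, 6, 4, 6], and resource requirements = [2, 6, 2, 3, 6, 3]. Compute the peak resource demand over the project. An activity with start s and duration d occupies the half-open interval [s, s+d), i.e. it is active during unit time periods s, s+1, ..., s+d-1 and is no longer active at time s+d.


Each activity i is active on [start_i, start_i + duration_i).
Compute total resource usage per time slot:
  t=0: active resources = [], total = 0
  t=1: active resources = [], total = 0
  t=2: active resources = [2], total = 2
  t=3: active resources = [2], total = 2
  t=4: active resources = [2], total = 2
  t=5: active resources = [6, 6], total = 12
  t=6: active resources = [2, 6, 3, 6], total = 17
  t=7: active resources = [2, 6, 3, 6, 3], total = 20
  t=8: active resources = [2, 6, 3, 6, 3], total = 20
  t=9: active resources = [2, 6, 3, 3], total = 14
  t=10: active resources = [6, 3, 3], total = 12
  t=11: active resources = [3, 3], total = 6
  t=12: active resources = [3], total = 3
Peak resource demand = 20

20


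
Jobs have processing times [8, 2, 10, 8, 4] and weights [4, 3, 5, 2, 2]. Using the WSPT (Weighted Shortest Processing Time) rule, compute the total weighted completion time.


Compute p/w ratios and sort ascending (WSPT): [(2, 3), (8, 4), (10, 5), (4, 2), (8, 2)]
Compute weighted completion times:
  Job (p=2,w=3): C=2, w*C=3*2=6
  Job (p=8,w=4): C=10, w*C=4*10=40
  Job (p=10,w=5): C=20, w*C=5*20=100
  Job (p=4,w=2): C=24, w*C=2*24=48
  Job (p=8,w=2): C=32, w*C=2*32=64
Total weighted completion time = 258

258


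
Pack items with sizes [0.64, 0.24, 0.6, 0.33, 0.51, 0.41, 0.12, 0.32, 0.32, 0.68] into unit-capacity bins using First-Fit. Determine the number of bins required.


Place items sequentially using First-Fit:
  Item 0.64 -> new Bin 1
  Item 0.24 -> Bin 1 (now 0.88)
  Item 0.6 -> new Bin 2
  Item 0.33 -> Bin 2 (now 0.93)
  Item 0.51 -> new Bin 3
  Item 0.41 -> Bin 3 (now 0.92)
  Item 0.12 -> Bin 1 (now 1.0)
  Item 0.32 -> new Bin 4
  Item 0.32 -> Bin 4 (now 0.64)
  Item 0.68 -> new Bin 5
Total bins used = 5

5


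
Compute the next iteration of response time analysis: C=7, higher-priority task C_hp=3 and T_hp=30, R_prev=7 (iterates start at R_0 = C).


R_next = C + ceil(R_prev / T_hp) * C_hp
ceil(7 / 30) = ceil(0.2333) = 1
Interference = 1 * 3 = 3
R_next = 7 + 3 = 10

10


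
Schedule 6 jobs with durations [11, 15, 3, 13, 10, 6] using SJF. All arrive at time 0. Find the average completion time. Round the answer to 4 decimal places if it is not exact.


SJF order (ascending): [3, 6, 10, 11, 13, 15]
Completion times:
  Job 1: burst=3, C=3
  Job 2: burst=6, C=9
  Job 3: burst=10, C=19
  Job 4: burst=11, C=30
  Job 5: burst=13, C=43
  Job 6: burst=15, C=58
Average completion = 162/6 = 27.0

27.0


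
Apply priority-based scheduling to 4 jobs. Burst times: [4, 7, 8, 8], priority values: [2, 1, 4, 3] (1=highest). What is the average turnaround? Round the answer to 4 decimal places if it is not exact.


Sort by priority (ascending = highest first):
Order: [(1, 7), (2, 4), (3, 8), (4, 8)]
Completion times:
  Priority 1, burst=7, C=7
  Priority 2, burst=4, C=11
  Priority 3, burst=8, C=19
  Priority 4, burst=8, C=27
Average turnaround = 64/4 = 16.0

16.0


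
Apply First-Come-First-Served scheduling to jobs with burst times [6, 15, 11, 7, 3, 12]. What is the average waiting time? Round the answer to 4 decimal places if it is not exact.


FCFS order (as given): [6, 15, 11, 7, 3, 12]
Waiting times:
  Job 1: wait = 0
  Job 2: wait = 6
  Job 3: wait = 21
  Job 4: wait = 32
  Job 5: wait = 39
  Job 6: wait = 42
Sum of waiting times = 140
Average waiting time = 140/6 = 23.3333

23.3333


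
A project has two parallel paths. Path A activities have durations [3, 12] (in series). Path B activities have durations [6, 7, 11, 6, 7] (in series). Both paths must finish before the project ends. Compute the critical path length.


Path A total = 3 + 12 = 15
Path B total = 6 + 7 + 11 + 6 + 7 = 37
Critical path = longest path = max(15, 37) = 37

37


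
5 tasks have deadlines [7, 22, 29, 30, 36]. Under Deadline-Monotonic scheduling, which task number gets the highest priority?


Sort tasks by relative deadline (ascending):
  Task 1: deadline = 7
  Task 2: deadline = 22
  Task 3: deadline = 29
  Task 4: deadline = 30
  Task 5: deadline = 36
Priority order (highest first): [1, 2, 3, 4, 5]
Highest priority task = 1

1


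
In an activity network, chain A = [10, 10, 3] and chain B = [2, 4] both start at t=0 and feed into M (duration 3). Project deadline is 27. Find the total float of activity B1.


Forward pass: ES(B1) = sum of predecessors on chain B = 0
EF = ES + duration = 0 + 2 = 2
Backward pass: LF(M) = deadline = 27; LS(M) = 27 - 3 = 24
LF(B1) = LS(M) - sum(successors on chain B) = 24 - 4 = 20
LS = LF - duration = 20 - 2 = 18
Total float = LS - ES = 18 - 0 = 18

18


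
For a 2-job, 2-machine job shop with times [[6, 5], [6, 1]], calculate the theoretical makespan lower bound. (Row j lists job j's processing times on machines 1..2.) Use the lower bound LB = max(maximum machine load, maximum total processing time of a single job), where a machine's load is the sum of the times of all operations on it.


Machine loads:
  Machine 1: 6 + 6 = 12
  Machine 2: 5 + 1 = 6
Max machine load = 12
Job totals:
  Job 1: 11
  Job 2: 7
Max job total = 11
Lower bound = max(12, 11) = 12

12


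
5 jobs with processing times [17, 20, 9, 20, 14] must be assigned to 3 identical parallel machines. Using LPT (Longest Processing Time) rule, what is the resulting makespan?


Sort jobs in decreasing order (LPT): [20, 20, 17, 14, 9]
Assign each job to the least loaded machine:
  Machine 1: jobs [20, 9], load = 29
  Machine 2: jobs [20], load = 20
  Machine 3: jobs [17, 14], load = 31
Makespan = max load = 31

31


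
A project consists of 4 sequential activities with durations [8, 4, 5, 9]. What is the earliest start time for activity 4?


Activity 4 starts after activities 1 through 3 complete.
Predecessor durations: [8, 4, 5]
ES = 8 + 4 + 5 = 17

17


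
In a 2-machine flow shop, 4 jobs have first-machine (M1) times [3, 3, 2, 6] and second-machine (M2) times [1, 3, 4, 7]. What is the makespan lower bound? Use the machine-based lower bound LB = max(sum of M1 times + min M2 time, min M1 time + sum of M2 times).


LB1 = sum(M1 times) + min(M2 times) = 14 + 1 = 15
LB2 = min(M1 times) + sum(M2 times) = 2 + 15 = 17
Lower bound = max(LB1, LB2) = max(15, 17) = 17

17


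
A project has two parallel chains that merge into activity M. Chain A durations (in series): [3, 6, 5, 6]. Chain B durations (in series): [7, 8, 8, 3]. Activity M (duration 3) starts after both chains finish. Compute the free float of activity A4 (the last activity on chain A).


ES(A4) = sum of predecessors on chain A = 14
EF(A4) = ES + duration = 14 + 6 = 20
Successor of A4 is M. ES(M) = max(sum(A), sum(B)) = max(20, 26) = 26
Free float = ES(successor) - EF(current) = 26 - 20 = 6

6


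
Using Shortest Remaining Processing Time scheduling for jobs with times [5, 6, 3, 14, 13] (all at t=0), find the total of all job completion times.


Since all jobs arrive at t=0, SRPT equals SPT ordering.
SPT order: [3, 5, 6, 13, 14]
Completion times:
  Job 1: p=3, C=3
  Job 2: p=5, C=8
  Job 3: p=6, C=14
  Job 4: p=13, C=27
  Job 5: p=14, C=41
Total completion time = 3 + 8 + 14 + 27 + 41 = 93

93


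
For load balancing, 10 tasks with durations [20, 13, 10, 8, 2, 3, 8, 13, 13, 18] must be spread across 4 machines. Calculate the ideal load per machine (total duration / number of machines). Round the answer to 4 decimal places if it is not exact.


Total processing time = 20 + 13 + 10 + 8 + 2 + 3 + 8 + 13 + 13 + 18 = 108
Number of machines = 4
Ideal balanced load = 108 / 4 = 27.0

27.0


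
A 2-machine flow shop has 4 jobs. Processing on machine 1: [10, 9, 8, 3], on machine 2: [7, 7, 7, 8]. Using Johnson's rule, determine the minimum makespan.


Apply Johnson's rule:
  Group 1 (a <= b): [(4, 3, 8)]
  Group 2 (a > b): [(1, 10, 7), (2, 9, 7), (3, 8, 7)]
Optimal job order: [4, 1, 2, 3]
Schedule:
  Job 4: M1 done at 3, M2 done at 11
  Job 1: M1 done at 13, M2 done at 20
  Job 2: M1 done at 22, M2 done at 29
  Job 3: M1 done at 30, M2 done at 37
Makespan = 37

37


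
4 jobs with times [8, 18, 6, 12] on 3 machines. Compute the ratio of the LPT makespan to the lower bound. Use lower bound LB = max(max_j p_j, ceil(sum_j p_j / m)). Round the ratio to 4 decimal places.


LPT order: [18, 12, 8, 6]
Machine loads after assignment: [18, 12, 14]
LPT makespan = 18
Lower bound = max(max_job, ceil(total/3)) = max(18, 15) = 18
Ratio = 18 / 18 = 1.0

1.0


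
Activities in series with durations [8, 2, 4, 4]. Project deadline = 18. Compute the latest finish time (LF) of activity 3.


LF(activity 3) = deadline - sum of successor durations
Successors: activities 4 through 4 with durations [4]
Sum of successor durations = 4
LF = 18 - 4 = 14

14


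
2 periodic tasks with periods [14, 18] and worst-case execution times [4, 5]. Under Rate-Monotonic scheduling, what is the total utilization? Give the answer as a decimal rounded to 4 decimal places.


Compute individual utilizations (exact fractions):
  Task 1: C/T = 4/14 = 2/7 (approx. 0.2857)
  Task 2: C/T = 5/18 (approx. 0.2778)
Total utilization U = 2/7 + 5/18 = 71/126
Rounded to 4 decimal places: U = 0.5635
RM (Liu & Layland) bound for 2 tasks = 0.828427; compare with U = 71/126 (approx. 0.563492)
U <= bound, so schedulable by RM sufficient condition.

0.5635


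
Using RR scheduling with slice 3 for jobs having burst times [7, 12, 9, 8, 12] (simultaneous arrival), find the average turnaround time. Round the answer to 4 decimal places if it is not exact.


Time quantum = 3
Execution trace:
  J1 runs 3 units, time = 3
  J2 runs 3 units, time = 6
  J3 runs 3 units, time = 9
  J4 runs 3 units, time = 12
  J5 runs 3 units, time = 15
  J1 runs 3 units, time = 18
  J2 runs 3 units, time = 21
  J3 runs 3 units, time = 24
  J4 runs 3 units, time = 27
  J5 runs 3 units, time = 30
  J1 runs 1 units, time = 31
  J2 runs 3 units, time = 34
  J3 runs 3 units, time = 37
  J4 runs 2 units, time = 39
  J5 runs 3 units, time = 42
  J2 runs 3 units, time = 45
  J5 runs 3 units, time = 48
Finish times: [31, 45, 37, 39, 48]
Average turnaround = 200/5 = 40.0

40.0


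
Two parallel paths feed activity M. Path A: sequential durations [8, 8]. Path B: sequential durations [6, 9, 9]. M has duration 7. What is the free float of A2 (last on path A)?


ES(A2) = sum of predecessors on chain A = 8
EF(A2) = ES + duration = 8 + 8 = 16
Successor of A2 is M. ES(M) = max(sum(A), sum(B)) = max(16, 24) = 24
Free float = ES(successor) - EF(current) = 24 - 16 = 8

8


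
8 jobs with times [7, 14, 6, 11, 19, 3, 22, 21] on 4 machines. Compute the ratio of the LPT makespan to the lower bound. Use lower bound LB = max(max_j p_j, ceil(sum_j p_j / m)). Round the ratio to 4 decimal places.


LPT order: [22, 21, 19, 14, 11, 7, 6, 3]
Machine loads after assignment: [25, 27, 26, 25]
LPT makespan = 27
Lower bound = max(max_job, ceil(total/4)) = max(22, 26) = 26
Ratio = 27 / 26 = 1.0385

1.0385


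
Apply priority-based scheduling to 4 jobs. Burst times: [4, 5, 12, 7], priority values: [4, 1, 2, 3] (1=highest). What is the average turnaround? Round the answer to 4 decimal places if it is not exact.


Sort by priority (ascending = highest first):
Order: [(1, 5), (2, 12), (3, 7), (4, 4)]
Completion times:
  Priority 1, burst=5, C=5
  Priority 2, burst=12, C=17
  Priority 3, burst=7, C=24
  Priority 4, burst=4, C=28
Average turnaround = 74/4 = 18.5

18.5


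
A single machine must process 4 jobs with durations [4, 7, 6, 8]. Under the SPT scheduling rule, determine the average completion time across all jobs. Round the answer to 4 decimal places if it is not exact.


Sort jobs by processing time (SPT order): [4, 6, 7, 8]
Compute completion times sequentially:
  Job 1: processing = 4, completes at 4
  Job 2: processing = 6, completes at 10
  Job 3: processing = 7, completes at 17
  Job 4: processing = 8, completes at 25
Sum of completion times = 56
Average completion time = 56/4 = 14.0

14.0


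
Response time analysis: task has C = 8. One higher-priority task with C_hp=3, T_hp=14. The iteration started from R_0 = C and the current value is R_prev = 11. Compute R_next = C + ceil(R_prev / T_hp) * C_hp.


R_next = C + ceil(R_prev / T_hp) * C_hp
ceil(11 / 14) = ceil(0.7857) = 1
Interference = 1 * 3 = 3
R_next = 8 + 3 = 11
R_next = R_prev, so the iteration has converged (response time = 11).

11


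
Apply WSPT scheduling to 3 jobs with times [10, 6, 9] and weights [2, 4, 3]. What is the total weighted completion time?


Compute p/w ratios and sort ascending (WSPT): [(6, 4), (9, 3), (10, 2)]
Compute weighted completion times:
  Job (p=6,w=4): C=6, w*C=4*6=24
  Job (p=9,w=3): C=15, w*C=3*15=45
  Job (p=10,w=2): C=25, w*C=2*25=50
Total weighted completion time = 119

119


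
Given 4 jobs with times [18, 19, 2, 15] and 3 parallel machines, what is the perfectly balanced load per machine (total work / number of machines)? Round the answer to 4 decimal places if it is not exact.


Total processing time = 18 + 19 + 2 + 15 = 54
Number of machines = 3
Ideal balanced load = 54 / 3 = 18.0

18.0


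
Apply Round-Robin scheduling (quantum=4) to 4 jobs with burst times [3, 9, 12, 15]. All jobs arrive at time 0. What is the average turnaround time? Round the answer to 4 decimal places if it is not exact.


Time quantum = 4
Execution trace:
  J1 runs 3 units, time = 3
  J2 runs 4 units, time = 7
  J3 runs 4 units, time = 11
  J4 runs 4 units, time = 15
  J2 runs 4 units, time = 19
  J3 runs 4 units, time = 23
  J4 runs 4 units, time = 27
  J2 runs 1 units, time = 28
  J3 runs 4 units, time = 32
  J4 runs 4 units, time = 36
  J4 runs 3 units, time = 39
Finish times: [3, 28, 32, 39]
Average turnaround = 102/4 = 25.5

25.5


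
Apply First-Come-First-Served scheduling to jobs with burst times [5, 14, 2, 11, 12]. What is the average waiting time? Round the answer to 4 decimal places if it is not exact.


FCFS order (as given): [5, 14, 2, 11, 12]
Waiting times:
  Job 1: wait = 0
  Job 2: wait = 5
  Job 3: wait = 19
  Job 4: wait = 21
  Job 5: wait = 32
Sum of waiting times = 77
Average waiting time = 77/5 = 15.4

15.4


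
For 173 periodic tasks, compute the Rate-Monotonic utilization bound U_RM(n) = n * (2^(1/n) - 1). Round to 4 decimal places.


Compute 2^(1/173) = 1.0040146684
Subtract 1: 1.0040146684 - 1 = 0.0040146684
Multiply by n: 173 * 0.0040146684 = 0.6945376332
Round to 4 dp: 0.6945

0.6945


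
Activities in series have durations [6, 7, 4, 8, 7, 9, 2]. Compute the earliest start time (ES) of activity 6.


Activity 6 starts after activities 1 through 5 complete.
Predecessor durations: [6, 7, 4, 8, 7]
ES = 6 + 7 + 4 + 8 + 7 = 32

32


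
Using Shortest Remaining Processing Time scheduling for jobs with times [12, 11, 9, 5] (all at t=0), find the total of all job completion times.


Since all jobs arrive at t=0, SRPT equals SPT ordering.
SPT order: [5, 9, 11, 12]
Completion times:
  Job 1: p=5, C=5
  Job 2: p=9, C=14
  Job 3: p=11, C=25
  Job 4: p=12, C=37
Total completion time = 5 + 14 + 25 + 37 = 81

81


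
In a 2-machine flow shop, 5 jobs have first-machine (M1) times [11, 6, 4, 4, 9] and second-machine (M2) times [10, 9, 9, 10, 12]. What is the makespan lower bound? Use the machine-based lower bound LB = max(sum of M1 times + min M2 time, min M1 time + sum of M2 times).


LB1 = sum(M1 times) + min(M2 times) = 34 + 9 = 43
LB2 = min(M1 times) + sum(M2 times) = 4 + 50 = 54
Lower bound = max(LB1, LB2) = max(43, 54) = 54

54


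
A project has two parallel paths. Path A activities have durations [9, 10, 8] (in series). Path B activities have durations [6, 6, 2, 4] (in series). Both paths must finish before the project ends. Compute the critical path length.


Path A total = 9 + 10 + 8 = 27
Path B total = 6 + 6 + 2 + 4 = 18
Critical path = longest path = max(27, 18) = 27

27


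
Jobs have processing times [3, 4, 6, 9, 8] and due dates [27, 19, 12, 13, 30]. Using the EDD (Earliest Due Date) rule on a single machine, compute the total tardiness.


Sort by due date (EDD order): [(6, 12), (9, 13), (4, 19), (3, 27), (8, 30)]
Compute completion times and tardiness:
  Job 1: p=6, d=12, C=6, tardiness=max(0,6-12)=0
  Job 2: p=9, d=13, C=15, tardiness=max(0,15-13)=2
  Job 3: p=4, d=19, C=19, tardiness=max(0,19-19)=0
  Job 4: p=3, d=27, C=22, tardiness=max(0,22-27)=0
  Job 5: p=8, d=30, C=30, tardiness=max(0,30-30)=0
Total tardiness = 2

2


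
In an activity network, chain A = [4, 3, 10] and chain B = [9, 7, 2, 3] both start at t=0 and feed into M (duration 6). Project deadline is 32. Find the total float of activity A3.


Forward pass: ES(A3) = sum of predecessors on chain A = 7
EF = ES + duration = 7 + 10 = 17
Backward pass: LF(M) = deadline = 32; LS(M) = 32 - 6 = 26
LF(A3) = LS(M) - sum(successors on chain A) = 26 - 0 = 26
LS = LF - duration = 26 - 10 = 16
Total float = LS - ES = 16 - 7 = 9

9


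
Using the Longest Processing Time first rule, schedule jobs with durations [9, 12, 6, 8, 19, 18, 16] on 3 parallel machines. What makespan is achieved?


Sort jobs in decreasing order (LPT): [19, 18, 16, 12, 9, 8, 6]
Assign each job to the least loaded machine:
  Machine 1: jobs [19, 8, 6], load = 33
  Machine 2: jobs [18, 9], load = 27
  Machine 3: jobs [16, 12], load = 28
Makespan = max load = 33

33


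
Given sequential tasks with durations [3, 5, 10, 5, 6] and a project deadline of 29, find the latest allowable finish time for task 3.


LF(activity 3) = deadline - sum of successor durations
Successors: activities 4 through 5 with durations [5, 6]
Sum of successor durations = 11
LF = 29 - 11 = 18

18


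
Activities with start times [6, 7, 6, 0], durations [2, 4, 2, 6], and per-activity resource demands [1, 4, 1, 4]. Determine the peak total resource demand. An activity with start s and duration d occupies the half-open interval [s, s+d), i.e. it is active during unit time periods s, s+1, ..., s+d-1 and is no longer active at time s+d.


Each activity i is active on [start_i, start_i + duration_i).
Compute total resource usage per time slot:
  t=0: active resources = [4], total = 4
  t=1: active resources = [4], total = 4
  t=2: active resources = [4], total = 4
  t=3: active resources = [4], total = 4
  t=4: active resources = [4], total = 4
  t=5: active resources = [4], total = 4
  t=6: active resources = [1, 1], total = 2
  t=7: active resources = [1, 4, 1], total = 6
  t=8: active resources = [4], total = 4
  t=9: active resources = [4], total = 4
  t=10: active resources = [4], total = 4
Peak resource demand = 6

6


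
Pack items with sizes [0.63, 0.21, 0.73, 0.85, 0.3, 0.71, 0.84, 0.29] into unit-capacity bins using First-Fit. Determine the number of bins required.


Place items sequentially using First-Fit:
  Item 0.63 -> new Bin 1
  Item 0.21 -> Bin 1 (now 0.84)
  Item 0.73 -> new Bin 2
  Item 0.85 -> new Bin 3
  Item 0.3 -> new Bin 4
  Item 0.71 -> new Bin 5
  Item 0.84 -> new Bin 6
  Item 0.29 -> Bin 4 (now 0.59)
Total bins used = 6

6


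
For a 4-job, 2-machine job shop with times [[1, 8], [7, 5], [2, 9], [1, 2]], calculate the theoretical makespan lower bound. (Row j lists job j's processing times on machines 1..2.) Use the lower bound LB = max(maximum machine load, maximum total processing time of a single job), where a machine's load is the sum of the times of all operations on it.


Machine loads:
  Machine 1: 1 + 7 + 2 + 1 = 11
  Machine 2: 8 + 5 + 9 + 2 = 24
Max machine load = 24
Job totals:
  Job 1: 9
  Job 2: 12
  Job 3: 11
  Job 4: 3
Max job total = 12
Lower bound = max(24, 12) = 24

24


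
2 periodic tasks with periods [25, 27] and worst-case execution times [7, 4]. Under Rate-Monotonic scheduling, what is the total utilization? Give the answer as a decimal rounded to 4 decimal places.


Compute individual utilizations (exact fractions):
  Task 1: C/T = 7/25 (approx. 0.28)
  Task 2: C/T = 4/27 (approx. 0.1481)
Total utilization U = 7/25 + 4/27 = 289/675
Rounded to 4 decimal places: U = 0.4281
RM (Liu & Layland) bound for 2 tasks = 0.828427; compare with U = 289/675 (approx. 0.428148)
U <= bound, so schedulable by RM sufficient condition.

0.4281


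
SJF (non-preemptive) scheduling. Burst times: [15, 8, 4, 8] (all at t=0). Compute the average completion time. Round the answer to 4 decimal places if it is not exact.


SJF order (ascending): [4, 8, 8, 15]
Completion times:
  Job 1: burst=4, C=4
  Job 2: burst=8, C=12
  Job 3: burst=8, C=20
  Job 4: burst=15, C=35
Average completion = 71/4 = 17.75

17.75


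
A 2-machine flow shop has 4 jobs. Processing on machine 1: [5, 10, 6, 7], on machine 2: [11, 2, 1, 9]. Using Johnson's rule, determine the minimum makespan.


Apply Johnson's rule:
  Group 1 (a <= b): [(1, 5, 11), (4, 7, 9)]
  Group 2 (a > b): [(2, 10, 2), (3, 6, 1)]
Optimal job order: [1, 4, 2, 3]
Schedule:
  Job 1: M1 done at 5, M2 done at 16
  Job 4: M1 done at 12, M2 done at 25
  Job 2: M1 done at 22, M2 done at 27
  Job 3: M1 done at 28, M2 done at 29
Makespan = 29

29


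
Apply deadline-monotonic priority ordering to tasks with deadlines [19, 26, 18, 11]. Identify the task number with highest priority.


Sort tasks by relative deadline (ascending):
  Task 4: deadline = 11
  Task 3: deadline = 18
  Task 1: deadline = 19
  Task 2: deadline = 26
Priority order (highest first): [4, 3, 1, 2]
Highest priority task = 4

4


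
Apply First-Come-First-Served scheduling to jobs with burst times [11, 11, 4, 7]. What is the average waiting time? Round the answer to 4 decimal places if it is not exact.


FCFS order (as given): [11, 11, 4, 7]
Waiting times:
  Job 1: wait = 0
  Job 2: wait = 11
  Job 3: wait = 22
  Job 4: wait = 26
Sum of waiting times = 59
Average waiting time = 59/4 = 14.75

14.75


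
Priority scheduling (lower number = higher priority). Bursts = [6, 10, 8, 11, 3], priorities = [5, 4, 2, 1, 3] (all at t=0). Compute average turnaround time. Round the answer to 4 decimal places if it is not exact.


Sort by priority (ascending = highest first):
Order: [(1, 11), (2, 8), (3, 3), (4, 10), (5, 6)]
Completion times:
  Priority 1, burst=11, C=11
  Priority 2, burst=8, C=19
  Priority 3, burst=3, C=22
  Priority 4, burst=10, C=32
  Priority 5, burst=6, C=38
Average turnaround = 122/5 = 24.4

24.4
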